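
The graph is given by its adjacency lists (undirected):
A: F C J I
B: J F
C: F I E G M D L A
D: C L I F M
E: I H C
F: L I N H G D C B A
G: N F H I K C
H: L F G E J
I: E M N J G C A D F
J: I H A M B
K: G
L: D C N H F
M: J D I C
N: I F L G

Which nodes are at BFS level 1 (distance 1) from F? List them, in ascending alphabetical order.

Level 0: F
Level 1: A, B, C, D, G, H, I, L, N
Level 2: E, J, K, M

A, B, C, D, G, H, I, L, N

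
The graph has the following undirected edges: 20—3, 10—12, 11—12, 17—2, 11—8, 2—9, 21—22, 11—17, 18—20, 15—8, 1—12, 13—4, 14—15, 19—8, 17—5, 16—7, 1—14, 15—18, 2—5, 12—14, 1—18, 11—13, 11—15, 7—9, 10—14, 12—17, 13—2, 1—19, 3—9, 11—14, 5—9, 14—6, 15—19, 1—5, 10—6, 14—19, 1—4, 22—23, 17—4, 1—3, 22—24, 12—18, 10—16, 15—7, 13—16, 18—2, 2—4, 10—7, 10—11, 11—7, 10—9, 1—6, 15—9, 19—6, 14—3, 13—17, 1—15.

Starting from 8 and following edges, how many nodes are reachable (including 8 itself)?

20

BFS from 8 visits: 8, 19, 15, 11, 14, 6, 1, 18, 9, 7, 17, 13, 12, 10, 3, 5, 4, 20, 2, 16
Reachable nodes: 20 of 24 total.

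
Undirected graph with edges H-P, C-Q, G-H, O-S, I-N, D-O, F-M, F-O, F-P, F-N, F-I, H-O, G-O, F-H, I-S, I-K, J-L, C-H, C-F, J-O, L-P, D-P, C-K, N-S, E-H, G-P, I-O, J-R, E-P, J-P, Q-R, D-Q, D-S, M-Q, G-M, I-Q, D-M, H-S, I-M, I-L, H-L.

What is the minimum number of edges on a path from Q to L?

2

Level 0: Q
Level 1: C, D, I, M, R
Level 2: F, G, H, J, K, L, N, O, P, S
Level 3: E
L first appears at level 2.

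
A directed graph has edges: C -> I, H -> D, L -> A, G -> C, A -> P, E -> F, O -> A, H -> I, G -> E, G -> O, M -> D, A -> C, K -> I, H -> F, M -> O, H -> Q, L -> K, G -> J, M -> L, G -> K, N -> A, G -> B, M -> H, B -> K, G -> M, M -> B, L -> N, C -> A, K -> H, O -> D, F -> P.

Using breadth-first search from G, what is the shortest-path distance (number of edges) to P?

3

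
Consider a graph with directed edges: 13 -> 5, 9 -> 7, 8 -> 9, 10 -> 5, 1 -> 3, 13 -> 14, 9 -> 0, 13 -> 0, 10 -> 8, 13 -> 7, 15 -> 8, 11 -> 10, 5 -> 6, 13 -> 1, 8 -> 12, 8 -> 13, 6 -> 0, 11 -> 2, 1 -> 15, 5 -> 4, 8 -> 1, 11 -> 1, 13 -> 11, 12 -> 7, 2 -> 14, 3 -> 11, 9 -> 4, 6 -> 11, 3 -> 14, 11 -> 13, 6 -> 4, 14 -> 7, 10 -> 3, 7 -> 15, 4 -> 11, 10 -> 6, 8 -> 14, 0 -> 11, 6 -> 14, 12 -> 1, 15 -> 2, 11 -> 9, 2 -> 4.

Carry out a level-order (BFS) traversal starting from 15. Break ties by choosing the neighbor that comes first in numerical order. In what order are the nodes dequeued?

15, 2, 8, 4, 14, 1, 9, 12, 13, 11, 7, 3, 0, 5, 10, 6

Visit 15; enqueue 2, 8 → queue [2, 8]
Visit 2; enqueue 4, 14 → queue [8, 4, 14]
Visit 8; enqueue 1, 9, 12, 13 → queue [4, 14, 1, 9, 12, 13]
Visit 4; enqueue 11 → queue [14, 1, 9, 12, 13, 11]
Visit 14; enqueue 7 → queue [1, 9, 12, 13, 11, 7]
Visit 1; enqueue 3 → queue [9, 12, 13, 11, 7, 3]
Visit 9; enqueue 0 → queue [12, 13, 11, 7, 3, 0]
Visit 12 → queue [13, 11, 7, 3, 0]
Visit 13; enqueue 5 → queue [11, 7, 3, 0, 5]
Visit 11; enqueue 10 → queue [7, 3, 0, 5, 10]
Visit 7 → queue [3, 0, 5, 10]
Visit 3 → queue [0, 5, 10]
Visit 0 → queue [5, 10]
Visit 5; enqueue 6 → queue [10, 6]
Visit 10 → queue [6]
Visit 6 → queue []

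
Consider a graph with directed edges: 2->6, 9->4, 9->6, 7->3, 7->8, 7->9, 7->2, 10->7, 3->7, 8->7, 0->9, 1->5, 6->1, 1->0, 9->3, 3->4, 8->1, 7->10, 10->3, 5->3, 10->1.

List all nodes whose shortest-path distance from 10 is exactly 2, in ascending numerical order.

0, 2, 4, 5, 8, 9

Level 0: 10
Level 1: 1, 3, 7
Level 2: 0, 2, 4, 5, 8, 9
Level 3: 6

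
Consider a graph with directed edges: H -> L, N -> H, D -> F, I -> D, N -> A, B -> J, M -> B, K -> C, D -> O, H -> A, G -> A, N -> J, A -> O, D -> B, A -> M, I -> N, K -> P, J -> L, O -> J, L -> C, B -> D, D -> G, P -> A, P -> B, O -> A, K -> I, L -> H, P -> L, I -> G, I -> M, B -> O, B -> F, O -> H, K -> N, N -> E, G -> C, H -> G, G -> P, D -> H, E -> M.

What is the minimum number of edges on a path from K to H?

2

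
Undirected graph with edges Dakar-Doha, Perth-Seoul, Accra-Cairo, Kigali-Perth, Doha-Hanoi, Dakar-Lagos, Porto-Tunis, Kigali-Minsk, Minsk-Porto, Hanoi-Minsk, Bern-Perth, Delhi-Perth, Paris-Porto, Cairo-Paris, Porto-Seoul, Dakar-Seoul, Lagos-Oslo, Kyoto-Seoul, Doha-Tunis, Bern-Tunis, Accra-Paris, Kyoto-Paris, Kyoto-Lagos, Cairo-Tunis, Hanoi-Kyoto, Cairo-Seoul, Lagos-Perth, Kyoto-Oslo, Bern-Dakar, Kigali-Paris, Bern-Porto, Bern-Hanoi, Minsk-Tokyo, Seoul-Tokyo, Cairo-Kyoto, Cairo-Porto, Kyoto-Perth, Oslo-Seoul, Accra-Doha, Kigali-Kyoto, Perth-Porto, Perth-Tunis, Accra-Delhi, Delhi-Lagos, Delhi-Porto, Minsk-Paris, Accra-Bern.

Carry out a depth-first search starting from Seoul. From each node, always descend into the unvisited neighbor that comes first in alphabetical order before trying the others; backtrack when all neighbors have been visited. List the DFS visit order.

Visit Seoul
Seoul → Cairo
Cairo → Accra
Accra → Bern
Bern → Dakar
Dakar → Doha
Doha → Hanoi
Hanoi → Kyoto
Kyoto → Kigali
Kigali → Minsk
Minsk → Paris
Paris → Porto
Porto → Delhi
Delhi → Lagos
Lagos → Oslo
Lagos → Perth
Perth → Tunis
Minsk → Tokyo

Seoul, Cairo, Accra, Bern, Dakar, Doha, Hanoi, Kyoto, Kigali, Minsk, Paris, Porto, Delhi, Lagos, Oslo, Perth, Tunis, Tokyo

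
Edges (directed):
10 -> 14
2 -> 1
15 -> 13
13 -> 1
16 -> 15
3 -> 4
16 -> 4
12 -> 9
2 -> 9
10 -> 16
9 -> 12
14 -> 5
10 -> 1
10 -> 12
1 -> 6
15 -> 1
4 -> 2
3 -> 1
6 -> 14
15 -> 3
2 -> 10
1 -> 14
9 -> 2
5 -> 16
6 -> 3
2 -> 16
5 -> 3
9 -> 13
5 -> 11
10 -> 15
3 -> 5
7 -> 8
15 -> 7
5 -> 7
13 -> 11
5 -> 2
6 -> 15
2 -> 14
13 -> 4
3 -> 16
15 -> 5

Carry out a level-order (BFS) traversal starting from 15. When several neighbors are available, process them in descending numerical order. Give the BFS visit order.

15 13 7 5 3 1 11 4 8 16 2 14 6 10 9 12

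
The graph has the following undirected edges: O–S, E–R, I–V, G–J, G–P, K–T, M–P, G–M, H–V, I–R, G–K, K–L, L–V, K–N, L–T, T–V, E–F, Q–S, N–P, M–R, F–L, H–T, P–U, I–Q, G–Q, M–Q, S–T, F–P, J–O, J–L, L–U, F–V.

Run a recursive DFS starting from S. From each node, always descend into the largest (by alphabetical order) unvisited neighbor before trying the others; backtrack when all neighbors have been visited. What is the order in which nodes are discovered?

Visit S
S → T
T → V
V → L
L → U
U → P
P → N
N → K
K → G
G → Q
Q → M
M → R
R → I
R → E
E → F
G → J
J → O
V → H

S → T → V → L → U → P → N → K → G → Q → M → R → I → E → F → J → O → H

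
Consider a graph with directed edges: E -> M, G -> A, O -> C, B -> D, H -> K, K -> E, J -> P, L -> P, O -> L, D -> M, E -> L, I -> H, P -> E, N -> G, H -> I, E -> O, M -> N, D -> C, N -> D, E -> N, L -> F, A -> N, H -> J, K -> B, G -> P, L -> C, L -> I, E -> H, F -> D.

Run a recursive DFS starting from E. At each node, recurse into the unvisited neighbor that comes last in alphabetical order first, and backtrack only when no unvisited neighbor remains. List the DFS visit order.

E → O → L → P → I → H → K → B → D → M → N → G → A → C → J → F

Visit E
E → O
O → L
L → P
L → I
I → H
H → K
K → B
B → D
D → M
M → N
N → G
G → A
D → C
H → J
L → F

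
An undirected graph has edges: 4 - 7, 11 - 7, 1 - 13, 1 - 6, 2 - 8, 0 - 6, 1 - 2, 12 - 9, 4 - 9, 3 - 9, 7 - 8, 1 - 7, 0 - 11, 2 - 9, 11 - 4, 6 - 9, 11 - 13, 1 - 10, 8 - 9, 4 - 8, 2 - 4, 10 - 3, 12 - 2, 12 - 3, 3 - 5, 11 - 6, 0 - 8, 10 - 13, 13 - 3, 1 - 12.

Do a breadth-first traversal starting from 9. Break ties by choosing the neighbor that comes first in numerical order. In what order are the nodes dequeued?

9, 2, 3, 4, 6, 8, 12, 1, 5, 10, 13, 7, 11, 0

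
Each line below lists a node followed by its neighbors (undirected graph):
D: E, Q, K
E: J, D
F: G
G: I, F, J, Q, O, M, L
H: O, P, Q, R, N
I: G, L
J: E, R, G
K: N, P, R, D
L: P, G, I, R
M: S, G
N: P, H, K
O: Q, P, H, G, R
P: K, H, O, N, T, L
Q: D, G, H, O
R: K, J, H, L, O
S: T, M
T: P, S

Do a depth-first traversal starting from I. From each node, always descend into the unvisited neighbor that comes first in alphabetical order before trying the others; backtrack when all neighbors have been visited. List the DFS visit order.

I -> G -> F -> J -> E -> D -> K -> N -> H -> O -> P -> L -> R -> T -> S -> M -> Q

Visit I
I → G
G → F
G → J
J → E
E → D
D → K
K → N
N → H
H → O
O → P
P → L
L → R
P → T
T → S
S → M
O → Q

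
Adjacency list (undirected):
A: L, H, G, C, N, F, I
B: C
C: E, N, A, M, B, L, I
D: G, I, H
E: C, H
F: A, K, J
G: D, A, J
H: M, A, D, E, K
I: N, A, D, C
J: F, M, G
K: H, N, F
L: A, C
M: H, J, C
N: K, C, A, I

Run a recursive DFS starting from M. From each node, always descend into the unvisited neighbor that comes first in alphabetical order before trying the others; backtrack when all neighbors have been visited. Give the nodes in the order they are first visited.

Visit M
M → C
C → A
A → F
F → J
J → G
G → D
D → H
H → E
H → K
K → N
N → I
A → L
C → B

M, C, A, F, J, G, D, H, E, K, N, I, L, B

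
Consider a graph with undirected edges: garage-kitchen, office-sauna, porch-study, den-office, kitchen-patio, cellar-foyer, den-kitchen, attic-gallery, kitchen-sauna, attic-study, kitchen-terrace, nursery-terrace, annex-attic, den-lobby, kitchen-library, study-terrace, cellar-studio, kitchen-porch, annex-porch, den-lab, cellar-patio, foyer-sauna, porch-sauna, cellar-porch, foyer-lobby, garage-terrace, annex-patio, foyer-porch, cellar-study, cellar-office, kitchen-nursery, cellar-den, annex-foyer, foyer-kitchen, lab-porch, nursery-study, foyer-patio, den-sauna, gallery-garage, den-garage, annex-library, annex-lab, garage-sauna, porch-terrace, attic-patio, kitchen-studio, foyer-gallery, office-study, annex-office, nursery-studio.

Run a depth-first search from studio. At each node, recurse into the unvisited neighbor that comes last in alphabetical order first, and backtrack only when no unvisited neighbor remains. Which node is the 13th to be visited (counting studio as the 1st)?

library

Visit studio
studio → nursery
nursery → terrace
terrace → study
study → porch
porch → sauna
sauna → office
office → den
den → lobby
lobby → foyer
foyer → patio
patio → kitchen
kitchen → library
library → annex
annex → lab
annex → attic
attic → gallery
gallery → garage
patio → cellar

Visit order: studio, nursery, terrace, study, porch, sauna, office, den, lobby, foyer, patio, kitchen, library, annex, lab, attic, gallery, garage, cellar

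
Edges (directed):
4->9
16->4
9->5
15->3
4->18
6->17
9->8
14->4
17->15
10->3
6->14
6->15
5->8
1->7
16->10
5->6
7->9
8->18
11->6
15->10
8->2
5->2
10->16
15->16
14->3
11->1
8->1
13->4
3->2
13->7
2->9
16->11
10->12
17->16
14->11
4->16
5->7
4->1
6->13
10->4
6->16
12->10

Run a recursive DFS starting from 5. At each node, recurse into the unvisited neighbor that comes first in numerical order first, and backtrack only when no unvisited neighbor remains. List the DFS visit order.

5, 2, 9, 8, 1, 7, 18, 6, 13, 4, 16, 10, 3, 12, 11, 14, 15, 17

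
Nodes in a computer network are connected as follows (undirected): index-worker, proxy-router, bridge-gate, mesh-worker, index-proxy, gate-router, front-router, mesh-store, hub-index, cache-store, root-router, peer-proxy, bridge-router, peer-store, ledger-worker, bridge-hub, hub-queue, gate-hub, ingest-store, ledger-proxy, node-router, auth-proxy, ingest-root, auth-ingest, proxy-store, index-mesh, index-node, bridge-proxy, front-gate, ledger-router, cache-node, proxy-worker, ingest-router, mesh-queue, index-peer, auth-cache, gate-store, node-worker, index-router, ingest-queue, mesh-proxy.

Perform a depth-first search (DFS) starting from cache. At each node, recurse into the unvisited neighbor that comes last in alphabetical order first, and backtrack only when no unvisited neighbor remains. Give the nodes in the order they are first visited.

cache -> store -> proxy -> worker -> node -> router -> root -> ingest -> queue -> mesh -> index -> peer -> hub -> gate -> front -> bridge -> auth -> ledger

Visit cache
cache → store
store → proxy
proxy → worker
worker → node
node → router
router → root
root → ingest
ingest → queue
queue → mesh
mesh → index
index → peer
index → hub
hub → gate
gate → front
gate → bridge
ingest → auth
router → ledger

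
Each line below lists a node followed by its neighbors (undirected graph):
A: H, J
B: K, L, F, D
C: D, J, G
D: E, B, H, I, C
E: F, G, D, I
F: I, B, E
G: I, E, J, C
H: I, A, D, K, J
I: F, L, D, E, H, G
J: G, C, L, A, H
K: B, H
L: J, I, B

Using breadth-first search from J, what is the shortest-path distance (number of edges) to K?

Level 0: J
Level 1: A, C, G, H, L
Level 2: B, D, E, I, K
Level 3: F
K first appears at level 2.

2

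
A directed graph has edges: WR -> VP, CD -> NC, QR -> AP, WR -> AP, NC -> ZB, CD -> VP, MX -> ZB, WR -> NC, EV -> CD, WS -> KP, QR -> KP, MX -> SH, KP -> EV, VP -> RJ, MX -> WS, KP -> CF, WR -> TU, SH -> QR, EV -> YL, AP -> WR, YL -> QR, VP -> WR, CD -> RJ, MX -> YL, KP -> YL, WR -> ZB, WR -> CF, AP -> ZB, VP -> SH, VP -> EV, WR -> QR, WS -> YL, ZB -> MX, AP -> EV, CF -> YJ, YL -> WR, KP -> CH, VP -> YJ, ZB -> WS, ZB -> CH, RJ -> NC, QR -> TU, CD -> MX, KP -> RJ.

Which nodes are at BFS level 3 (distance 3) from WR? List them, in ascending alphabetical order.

Level 0: WR
Level 1: AP, CF, NC, QR, TU, VP, ZB
Level 2: CH, EV, KP, MX, RJ, SH, WS, YJ
Level 3: CD, YL

CD, YL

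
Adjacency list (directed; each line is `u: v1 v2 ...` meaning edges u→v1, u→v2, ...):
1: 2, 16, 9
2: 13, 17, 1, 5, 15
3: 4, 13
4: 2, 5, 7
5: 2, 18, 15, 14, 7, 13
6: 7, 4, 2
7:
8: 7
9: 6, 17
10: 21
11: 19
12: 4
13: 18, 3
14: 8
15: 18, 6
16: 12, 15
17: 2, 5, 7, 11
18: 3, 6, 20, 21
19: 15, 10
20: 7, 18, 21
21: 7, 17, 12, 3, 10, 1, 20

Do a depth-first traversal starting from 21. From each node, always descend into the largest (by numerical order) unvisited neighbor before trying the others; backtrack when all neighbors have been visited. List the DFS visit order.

21 -> 20 -> 18 -> 6 -> 7 -> 4 -> 5 -> 15 -> 14 -> 8 -> 13 -> 3 -> 2 -> 17 -> 11 -> 19 -> 10 -> 1 -> 16 -> 12 -> 9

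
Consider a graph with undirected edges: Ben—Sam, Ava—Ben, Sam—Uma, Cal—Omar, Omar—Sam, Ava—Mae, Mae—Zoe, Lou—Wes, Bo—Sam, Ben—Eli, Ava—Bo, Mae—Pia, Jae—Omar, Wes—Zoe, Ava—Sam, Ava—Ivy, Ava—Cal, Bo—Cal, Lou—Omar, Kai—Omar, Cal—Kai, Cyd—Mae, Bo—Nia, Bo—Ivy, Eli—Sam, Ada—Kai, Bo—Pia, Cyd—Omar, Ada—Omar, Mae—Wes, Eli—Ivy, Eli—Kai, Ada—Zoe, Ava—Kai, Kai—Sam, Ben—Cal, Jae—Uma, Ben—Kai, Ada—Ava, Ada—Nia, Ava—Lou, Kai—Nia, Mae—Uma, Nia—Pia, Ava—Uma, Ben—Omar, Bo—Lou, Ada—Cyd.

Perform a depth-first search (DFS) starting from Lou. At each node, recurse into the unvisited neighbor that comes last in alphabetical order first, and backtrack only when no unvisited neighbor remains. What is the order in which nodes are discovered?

Lou → Wes → Zoe → Mae → Uma → Sam → Omar → Kai → Nia → Pia → Bo → Ivy → Eli → Ben → Cal → Ava → Ada → Cyd → Jae

Visit Lou
Lou → Wes
Wes → Zoe
Zoe → Mae
Mae → Uma
Uma → Sam
Sam → Omar
Omar → Kai
Kai → Nia
Nia → Pia
Pia → Bo
Bo → Ivy
Ivy → Eli
Eli → Ben
Ben → Cal
Cal → Ava
Ava → Ada
Ada → Cyd
Omar → Jae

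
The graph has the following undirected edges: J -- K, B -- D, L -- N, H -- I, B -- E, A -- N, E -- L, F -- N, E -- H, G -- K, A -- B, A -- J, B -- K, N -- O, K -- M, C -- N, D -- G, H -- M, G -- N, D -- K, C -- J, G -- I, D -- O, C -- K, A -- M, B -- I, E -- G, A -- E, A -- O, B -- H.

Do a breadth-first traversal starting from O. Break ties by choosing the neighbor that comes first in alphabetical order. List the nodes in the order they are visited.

O, A, D, N, B, E, J, M, G, K, C, F, L, H, I

Visit O; enqueue A, D, N → queue [A, D, N]
Visit A; enqueue B, E, J, M → queue [D, N, B, E, J, M]
Visit D; enqueue G, K → queue [N, B, E, J, M, G, K]
Visit N; enqueue C, F, L → queue [B, E, J, M, G, K, C, F, L]
Visit B; enqueue H, I → queue [E, J, M, G, K, C, F, L, H, I]
Visit E → queue [J, M, G, K, C, F, L, H, I]
Visit J → queue [M, G, K, C, F, L, H, I]
Visit M → queue [G, K, C, F, L, H, I]
Visit G → queue [K, C, F, L, H, I]
Visit K → queue [C, F, L, H, I]
Visit C → queue [F, L, H, I]
Visit F → queue [L, H, I]
Visit L → queue [H, I]
Visit H → queue [I]
Visit I → queue []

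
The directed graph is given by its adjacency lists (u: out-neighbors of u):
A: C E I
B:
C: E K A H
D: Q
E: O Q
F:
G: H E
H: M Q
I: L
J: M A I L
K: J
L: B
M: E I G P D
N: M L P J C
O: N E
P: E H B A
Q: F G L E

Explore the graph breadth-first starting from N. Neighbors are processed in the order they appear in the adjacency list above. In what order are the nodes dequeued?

Visit N; enqueue M, L, P, J, C → queue [M, L, P, J, C]
Visit M; enqueue E, I, G, D → queue [L, P, J, C, E, I, G, D]
Visit L; enqueue B → queue [P, J, C, E, I, G, D, B]
Visit P; enqueue H, A → queue [J, C, E, I, G, D, B, H, A]
Visit J → queue [C, E, I, G, D, B, H, A]
Visit C; enqueue K → queue [E, I, G, D, B, H, A, K]
Visit E; enqueue O, Q → queue [I, G, D, B, H, A, K, O, Q]
Visit I → queue [G, D, B, H, A, K, O, Q]
Visit G → queue [D, B, H, A, K, O, Q]
Visit D → queue [B, H, A, K, O, Q]
Visit B → queue [H, A, K, O, Q]
Visit H → queue [A, K, O, Q]
Visit A → queue [K, O, Q]
Visit K → queue [O, Q]
Visit O → queue [Q]
Visit Q; enqueue F → queue [F]
Visit F → queue []

N, M, L, P, J, C, E, I, G, D, B, H, A, K, O, Q, F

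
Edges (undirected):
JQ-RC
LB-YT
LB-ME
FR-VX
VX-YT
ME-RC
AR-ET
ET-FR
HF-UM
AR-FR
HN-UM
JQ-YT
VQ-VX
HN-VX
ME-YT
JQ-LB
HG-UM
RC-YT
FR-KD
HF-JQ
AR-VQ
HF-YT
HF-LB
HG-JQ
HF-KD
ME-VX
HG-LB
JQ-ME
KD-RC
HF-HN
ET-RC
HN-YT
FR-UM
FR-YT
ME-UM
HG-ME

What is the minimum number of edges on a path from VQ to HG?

3

Level 0: VQ
Level 1: AR, VX
Level 2: ET, FR, HN, ME, YT
Level 3: HF, HG, JQ, KD, LB, RC, UM
HG first appears at level 3.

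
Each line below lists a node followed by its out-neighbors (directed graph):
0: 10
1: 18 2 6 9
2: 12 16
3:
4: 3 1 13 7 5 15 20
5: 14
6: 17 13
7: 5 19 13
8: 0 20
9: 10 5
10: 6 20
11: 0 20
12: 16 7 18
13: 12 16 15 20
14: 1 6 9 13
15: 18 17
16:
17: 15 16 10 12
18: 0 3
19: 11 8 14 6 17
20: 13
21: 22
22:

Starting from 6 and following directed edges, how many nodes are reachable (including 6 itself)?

BFS from 6 visits: 6, 17, 13, 16, 15, 12, 10, 20, 18, 7, 3, 0, 19, 5, 14, 11, 8, 9, 1, 2
Reachable nodes: 20 of 23 total.

20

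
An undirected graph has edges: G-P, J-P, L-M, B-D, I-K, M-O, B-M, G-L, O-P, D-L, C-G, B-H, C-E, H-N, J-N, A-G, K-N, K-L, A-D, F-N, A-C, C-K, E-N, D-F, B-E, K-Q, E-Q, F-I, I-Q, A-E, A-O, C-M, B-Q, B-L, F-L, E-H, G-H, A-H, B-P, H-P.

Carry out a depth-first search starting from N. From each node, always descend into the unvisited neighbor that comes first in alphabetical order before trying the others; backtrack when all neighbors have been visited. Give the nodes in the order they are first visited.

Visit N
N → E
E → A
A → C
C → G
G → H
H → B
B → D
D → F
F → I
I → K
K → L
L → M
M → O
O → P
P → J
K → Q

N, E, A, C, G, H, B, D, F, I, K, L, M, O, P, J, Q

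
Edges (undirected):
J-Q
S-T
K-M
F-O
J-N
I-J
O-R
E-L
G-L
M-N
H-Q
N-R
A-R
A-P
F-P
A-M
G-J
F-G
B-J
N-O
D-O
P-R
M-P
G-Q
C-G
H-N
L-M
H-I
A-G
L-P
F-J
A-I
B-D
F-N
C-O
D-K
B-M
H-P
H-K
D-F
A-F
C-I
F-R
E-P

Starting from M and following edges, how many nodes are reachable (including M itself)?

BFS from M visits: M, P, N, L, K, B, A, R, H, F, E, O, J, G, D, I, Q, C
Reachable nodes: 18 of 20 total.

18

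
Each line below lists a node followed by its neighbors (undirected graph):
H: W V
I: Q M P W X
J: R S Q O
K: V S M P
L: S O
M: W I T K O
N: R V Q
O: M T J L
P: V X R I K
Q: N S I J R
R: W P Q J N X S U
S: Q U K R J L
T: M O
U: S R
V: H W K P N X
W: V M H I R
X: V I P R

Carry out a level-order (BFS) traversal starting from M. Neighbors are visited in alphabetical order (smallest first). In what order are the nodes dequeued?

Visit M; enqueue I, K, O, T, W → queue [I, K, O, T, W]
Visit I; enqueue P, Q, X → queue [K, O, T, W, P, Q, X]
Visit K; enqueue S, V → queue [O, T, W, P, Q, X, S, V]
Visit O; enqueue J, L → queue [T, W, P, Q, X, S, V, J, L]
Visit T → queue [W, P, Q, X, S, V, J, L]
Visit W; enqueue H, R → queue [P, Q, X, S, V, J, L, H, R]
Visit P → queue [Q, X, S, V, J, L, H, R]
Visit Q; enqueue N → queue [X, S, V, J, L, H, R, N]
Visit X → queue [S, V, J, L, H, R, N]
Visit S; enqueue U → queue [V, J, L, H, R, N, U]
Visit V → queue [J, L, H, R, N, U]
Visit J → queue [L, H, R, N, U]
Visit L → queue [H, R, N, U]
Visit H → queue [R, N, U]
Visit R → queue [N, U]
Visit N → queue [U]
Visit U → queue []

M, I, K, O, T, W, P, Q, X, S, V, J, L, H, R, N, U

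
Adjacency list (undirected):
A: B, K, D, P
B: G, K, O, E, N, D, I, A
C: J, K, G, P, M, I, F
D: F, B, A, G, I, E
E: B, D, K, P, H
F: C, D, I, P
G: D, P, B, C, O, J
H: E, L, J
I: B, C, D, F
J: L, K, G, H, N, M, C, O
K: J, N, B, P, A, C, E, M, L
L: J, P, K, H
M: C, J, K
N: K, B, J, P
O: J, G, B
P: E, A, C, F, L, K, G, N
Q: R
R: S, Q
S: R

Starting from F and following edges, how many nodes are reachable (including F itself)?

16

BFS from F visits: F, C, D, I, P, J, K, G, M, B, A, E, L, N, H, O
Reachable nodes: 16 of 19 total.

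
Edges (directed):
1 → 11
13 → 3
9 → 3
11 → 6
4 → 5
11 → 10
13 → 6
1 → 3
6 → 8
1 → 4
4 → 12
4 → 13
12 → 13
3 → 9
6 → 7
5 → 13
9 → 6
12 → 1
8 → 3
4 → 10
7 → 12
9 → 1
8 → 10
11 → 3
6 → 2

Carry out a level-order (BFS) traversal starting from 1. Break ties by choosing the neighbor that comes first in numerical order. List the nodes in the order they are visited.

1, 3, 4, 11, 9, 5, 10, 12, 13, 6, 2, 7, 8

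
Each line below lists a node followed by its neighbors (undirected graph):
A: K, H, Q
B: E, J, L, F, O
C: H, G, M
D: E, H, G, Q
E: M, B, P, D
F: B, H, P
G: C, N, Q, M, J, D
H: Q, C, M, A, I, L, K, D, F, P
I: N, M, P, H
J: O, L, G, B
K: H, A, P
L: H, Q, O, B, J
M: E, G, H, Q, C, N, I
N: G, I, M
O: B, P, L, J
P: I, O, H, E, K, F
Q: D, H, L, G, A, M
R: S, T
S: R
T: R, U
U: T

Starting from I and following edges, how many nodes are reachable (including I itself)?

BFS from I visits: I, N, M, P, H, G, E, Q, C, O, K, F, A, L, D, J, B
Reachable nodes: 17 of 21 total.

17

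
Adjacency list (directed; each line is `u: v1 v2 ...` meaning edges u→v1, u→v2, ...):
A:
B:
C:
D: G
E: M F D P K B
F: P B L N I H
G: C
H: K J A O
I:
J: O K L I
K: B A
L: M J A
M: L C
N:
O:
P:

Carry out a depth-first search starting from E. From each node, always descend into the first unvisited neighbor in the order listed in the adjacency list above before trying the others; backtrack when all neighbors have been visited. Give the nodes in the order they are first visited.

Visit E
E → M
M → L
L → J
J → O
J → K
K → B
K → A
J → I
M → C
E → F
F → P
F → N
F → H
E → D
D → G

E -> M -> L -> J -> O -> K -> B -> A -> I -> C -> F -> P -> N -> H -> D -> G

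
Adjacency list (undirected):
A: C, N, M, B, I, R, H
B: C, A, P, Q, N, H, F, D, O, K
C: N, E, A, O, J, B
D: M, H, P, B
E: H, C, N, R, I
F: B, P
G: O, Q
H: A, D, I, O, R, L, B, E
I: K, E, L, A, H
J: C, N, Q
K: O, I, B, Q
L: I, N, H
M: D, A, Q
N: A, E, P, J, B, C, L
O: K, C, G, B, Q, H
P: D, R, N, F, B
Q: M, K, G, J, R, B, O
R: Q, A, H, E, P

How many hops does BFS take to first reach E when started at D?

2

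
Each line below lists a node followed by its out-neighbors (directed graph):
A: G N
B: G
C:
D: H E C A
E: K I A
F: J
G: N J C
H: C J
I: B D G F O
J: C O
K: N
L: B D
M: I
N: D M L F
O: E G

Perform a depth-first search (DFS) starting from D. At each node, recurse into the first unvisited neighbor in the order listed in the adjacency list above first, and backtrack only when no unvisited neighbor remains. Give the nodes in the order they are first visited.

Visit D
D → H
H → C
H → J
J → O
O → E
E → K
K → N
N → M
M → I
I → B
B → G
I → F
N → L
E → A

D -> H -> C -> J -> O -> E -> K -> N -> M -> I -> B -> G -> F -> L -> A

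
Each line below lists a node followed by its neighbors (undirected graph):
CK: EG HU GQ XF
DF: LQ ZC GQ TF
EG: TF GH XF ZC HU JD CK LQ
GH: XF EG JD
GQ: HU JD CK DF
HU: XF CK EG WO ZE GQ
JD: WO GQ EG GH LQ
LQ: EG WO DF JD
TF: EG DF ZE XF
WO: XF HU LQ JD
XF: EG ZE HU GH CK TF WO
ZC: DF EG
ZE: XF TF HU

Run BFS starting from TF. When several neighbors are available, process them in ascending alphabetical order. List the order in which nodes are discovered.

TF DF EG XF ZE GQ LQ ZC CK GH HU JD WO

Visit TF; enqueue DF, EG, XF, ZE → queue [DF, EG, XF, ZE]
Visit DF; enqueue GQ, LQ, ZC → queue [EG, XF, ZE, GQ, LQ, ZC]
Visit EG; enqueue CK, GH, HU, JD → queue [XF, ZE, GQ, LQ, ZC, CK, GH, HU, JD]
Visit XF; enqueue WO → queue [ZE, GQ, LQ, ZC, CK, GH, HU, JD, WO]
Visit ZE → queue [GQ, LQ, ZC, CK, GH, HU, JD, WO]
Visit GQ → queue [LQ, ZC, CK, GH, HU, JD, WO]
Visit LQ → queue [ZC, CK, GH, HU, JD, WO]
Visit ZC → queue [CK, GH, HU, JD, WO]
Visit CK → queue [GH, HU, JD, WO]
Visit GH → queue [HU, JD, WO]
Visit HU → queue [JD, WO]
Visit JD → queue [WO]
Visit WO → queue []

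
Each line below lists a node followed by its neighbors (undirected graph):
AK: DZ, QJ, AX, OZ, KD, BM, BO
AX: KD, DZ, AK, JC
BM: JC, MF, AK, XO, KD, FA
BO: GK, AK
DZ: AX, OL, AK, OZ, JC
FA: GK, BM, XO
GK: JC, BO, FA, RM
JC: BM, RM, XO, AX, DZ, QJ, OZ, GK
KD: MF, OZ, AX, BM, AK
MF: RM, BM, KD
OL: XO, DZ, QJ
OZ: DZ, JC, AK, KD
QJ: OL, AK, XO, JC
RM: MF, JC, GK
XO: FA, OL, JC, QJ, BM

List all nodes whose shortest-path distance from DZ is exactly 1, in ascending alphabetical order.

Level 0: DZ
Level 1: AK, AX, JC, OL, OZ
Level 2: BM, BO, GK, KD, QJ, RM, XO
Level 3: FA, MF

AK, AX, JC, OL, OZ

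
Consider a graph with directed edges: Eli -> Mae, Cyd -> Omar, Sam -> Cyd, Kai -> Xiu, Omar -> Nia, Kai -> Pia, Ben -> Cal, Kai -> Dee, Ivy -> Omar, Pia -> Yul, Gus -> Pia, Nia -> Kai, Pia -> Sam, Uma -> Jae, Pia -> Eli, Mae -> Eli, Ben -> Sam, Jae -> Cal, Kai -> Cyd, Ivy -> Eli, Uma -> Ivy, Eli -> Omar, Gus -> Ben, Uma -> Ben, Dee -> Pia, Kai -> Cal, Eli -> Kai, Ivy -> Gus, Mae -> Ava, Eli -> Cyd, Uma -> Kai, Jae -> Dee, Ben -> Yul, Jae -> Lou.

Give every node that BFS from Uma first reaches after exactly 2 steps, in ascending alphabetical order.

Level 0: Uma
Level 1: Ben, Ivy, Jae, Kai
Level 2: Cal, Cyd, Dee, Eli, Gus, Lou, Omar, Pia, Sam, Xiu, Yul
Level 3: Mae, Nia
Level 4: Ava

Cal, Cyd, Dee, Eli, Gus, Lou, Omar, Pia, Sam, Xiu, Yul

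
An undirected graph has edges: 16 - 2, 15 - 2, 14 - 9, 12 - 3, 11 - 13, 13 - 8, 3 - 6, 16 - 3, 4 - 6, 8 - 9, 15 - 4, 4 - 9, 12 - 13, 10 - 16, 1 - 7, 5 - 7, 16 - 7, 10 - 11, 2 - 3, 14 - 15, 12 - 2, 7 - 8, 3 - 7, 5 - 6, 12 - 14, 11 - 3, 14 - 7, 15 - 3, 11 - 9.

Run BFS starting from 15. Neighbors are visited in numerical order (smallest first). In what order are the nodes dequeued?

15 → 2 → 3 → 4 → 14 → 12 → 16 → 6 → 7 → 11 → 9 → 13 → 10 → 5 → 1 → 8

Visit 15; enqueue 2, 3, 4, 14 → queue [2, 3, 4, 14]
Visit 2; enqueue 12, 16 → queue [3, 4, 14, 12, 16]
Visit 3; enqueue 6, 7, 11 → queue [4, 14, 12, 16, 6, 7, 11]
Visit 4; enqueue 9 → queue [14, 12, 16, 6, 7, 11, 9]
Visit 14 → queue [12, 16, 6, 7, 11, 9]
Visit 12; enqueue 13 → queue [16, 6, 7, 11, 9, 13]
Visit 16; enqueue 10 → queue [6, 7, 11, 9, 13, 10]
Visit 6; enqueue 5 → queue [7, 11, 9, 13, 10, 5]
Visit 7; enqueue 1, 8 → queue [11, 9, 13, 10, 5, 1, 8]
Visit 11 → queue [9, 13, 10, 5, 1, 8]
Visit 9 → queue [13, 10, 5, 1, 8]
Visit 13 → queue [10, 5, 1, 8]
Visit 10 → queue [5, 1, 8]
Visit 5 → queue [1, 8]
Visit 1 → queue [8]
Visit 8 → queue []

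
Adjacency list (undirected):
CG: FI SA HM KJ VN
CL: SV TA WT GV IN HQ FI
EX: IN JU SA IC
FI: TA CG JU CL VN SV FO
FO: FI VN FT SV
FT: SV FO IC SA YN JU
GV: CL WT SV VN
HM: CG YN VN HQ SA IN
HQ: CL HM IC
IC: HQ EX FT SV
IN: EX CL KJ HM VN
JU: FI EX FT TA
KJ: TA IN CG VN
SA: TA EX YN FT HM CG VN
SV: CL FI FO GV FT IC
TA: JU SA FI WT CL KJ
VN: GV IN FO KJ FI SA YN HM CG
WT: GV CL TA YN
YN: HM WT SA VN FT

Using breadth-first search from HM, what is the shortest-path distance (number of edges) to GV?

Level 0: HM
Level 1: CG, HQ, IN, SA, VN, YN
Level 2: CL, EX, FI, FO, FT, GV, IC, KJ, TA, WT
Level 3: JU, SV
GV first appears at level 2.

2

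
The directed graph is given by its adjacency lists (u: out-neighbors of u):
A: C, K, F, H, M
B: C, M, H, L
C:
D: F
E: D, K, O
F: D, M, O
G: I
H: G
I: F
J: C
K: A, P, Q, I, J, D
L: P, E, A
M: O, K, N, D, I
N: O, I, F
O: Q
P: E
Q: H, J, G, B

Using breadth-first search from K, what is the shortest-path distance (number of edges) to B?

Level 0: K
Level 1: A, D, I, J, P, Q
Level 2: B, C, E, F, G, H, M
Level 3: L, N, O
B first appears at level 2.

2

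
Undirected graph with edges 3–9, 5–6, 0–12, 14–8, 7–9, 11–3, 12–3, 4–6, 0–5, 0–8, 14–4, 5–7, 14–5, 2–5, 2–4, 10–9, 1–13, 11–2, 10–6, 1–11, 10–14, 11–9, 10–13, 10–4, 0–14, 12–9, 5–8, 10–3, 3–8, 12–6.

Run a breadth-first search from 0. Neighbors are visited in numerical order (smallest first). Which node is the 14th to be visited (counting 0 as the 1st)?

Visit 0; enqueue 5, 8, 12, 14 → queue [5, 8, 12, 14]
Visit 5; enqueue 2, 6, 7 → queue [8, 12, 14, 2, 6, 7]
Visit 8; enqueue 3 → queue [12, 14, 2, 6, 7, 3]
Visit 12; enqueue 9 → queue [14, 2, 6, 7, 3, 9]
Visit 14; enqueue 4, 10 → queue [2, 6, 7, 3, 9, 4, 10]
Visit 2; enqueue 11 → queue [6, 7, 3, 9, 4, 10, 11]
Visit 6 → queue [7, 3, 9, 4, 10, 11]
Visit 7 → queue [3, 9, 4, 10, 11]
Visit 3 → queue [9, 4, 10, 11]
Visit 9 → queue [4, 10, 11]
Visit 4 → queue [10, 11]
Visit 10; enqueue 13 → queue [11, 13]
Visit 11; enqueue 1 → queue [13, 1]
Visit 13 → queue [1]
Visit 1 → queue []

Visit order: 0, 5, 8, 12, 14, 2, 6, 7, 3, 9, 4, 10, 11, 13, 1

13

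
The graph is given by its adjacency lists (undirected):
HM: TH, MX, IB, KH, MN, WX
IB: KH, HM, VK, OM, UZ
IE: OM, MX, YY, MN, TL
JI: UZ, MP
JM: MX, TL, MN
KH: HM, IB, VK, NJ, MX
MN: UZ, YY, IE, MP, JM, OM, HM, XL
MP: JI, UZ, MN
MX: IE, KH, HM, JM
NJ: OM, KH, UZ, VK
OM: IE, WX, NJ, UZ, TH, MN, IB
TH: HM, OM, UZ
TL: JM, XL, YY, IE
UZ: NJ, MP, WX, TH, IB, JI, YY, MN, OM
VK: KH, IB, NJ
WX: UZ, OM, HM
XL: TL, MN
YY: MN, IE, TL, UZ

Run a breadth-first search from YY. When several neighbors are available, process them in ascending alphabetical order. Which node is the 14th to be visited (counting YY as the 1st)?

NJ

Visit YY; enqueue IE, MN, TL, UZ → queue [IE, MN, TL, UZ]
Visit IE; enqueue MX, OM → queue [MN, TL, UZ, MX, OM]
Visit MN; enqueue HM, JM, MP, XL → queue [TL, UZ, MX, OM, HM, JM, MP, XL]
Visit TL → queue [UZ, MX, OM, HM, JM, MP, XL]
Visit UZ; enqueue IB, JI, NJ, TH, WX → queue [MX, OM, HM, JM, MP, XL, IB, JI, NJ, TH, WX]
Visit MX; enqueue KH → queue [OM, HM, JM, MP, XL, IB, JI, NJ, TH, WX, KH]
Visit OM → queue [HM, JM, MP, XL, IB, JI, NJ, TH, WX, KH]
Visit HM → queue [JM, MP, XL, IB, JI, NJ, TH, WX, KH]
Visit JM → queue [MP, XL, IB, JI, NJ, TH, WX, KH]
Visit MP → queue [XL, IB, JI, NJ, TH, WX, KH]
Visit XL → queue [IB, JI, NJ, TH, WX, KH]
Visit IB; enqueue VK → queue [JI, NJ, TH, WX, KH, VK]
Visit JI → queue [NJ, TH, WX, KH, VK]
Visit NJ → queue [TH, WX, KH, VK]
Visit TH → queue [WX, KH, VK]
Visit WX → queue [KH, VK]
Visit KH → queue [VK]
Visit VK → queue []

Visit order: YY, IE, MN, TL, UZ, MX, OM, HM, JM, MP, XL, IB, JI, NJ, TH, WX, KH, VK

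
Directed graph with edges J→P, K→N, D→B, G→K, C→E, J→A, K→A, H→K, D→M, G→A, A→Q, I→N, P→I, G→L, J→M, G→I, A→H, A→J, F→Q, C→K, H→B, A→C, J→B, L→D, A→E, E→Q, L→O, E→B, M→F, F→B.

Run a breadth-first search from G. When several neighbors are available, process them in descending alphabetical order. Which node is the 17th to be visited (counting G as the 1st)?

F

Visit G; enqueue L, K, I, A → queue [L, K, I, A]
Visit L; enqueue O, D → queue [K, I, A, O, D]
Visit K; enqueue N → queue [I, A, O, D, N]
Visit I → queue [A, O, D, N]
Visit A; enqueue Q, J, H, E, C → queue [O, D, N, Q, J, H, E, C]
Visit O → queue [D, N, Q, J, H, E, C]
Visit D; enqueue M, B → queue [N, Q, J, H, E, C, M, B]
Visit N → queue [Q, J, H, E, C, M, B]
Visit Q → queue [J, H, E, C, M, B]
Visit J; enqueue P → queue [H, E, C, M, B, P]
Visit H → queue [E, C, M, B, P]
Visit E → queue [C, M, B, P]
Visit C → queue [M, B, P]
Visit M; enqueue F → queue [B, P, F]
Visit B → queue [P, F]
Visit P → queue [F]
Visit F → queue []

Visit order: G, L, K, I, A, O, D, N, Q, J, H, E, C, M, B, P, F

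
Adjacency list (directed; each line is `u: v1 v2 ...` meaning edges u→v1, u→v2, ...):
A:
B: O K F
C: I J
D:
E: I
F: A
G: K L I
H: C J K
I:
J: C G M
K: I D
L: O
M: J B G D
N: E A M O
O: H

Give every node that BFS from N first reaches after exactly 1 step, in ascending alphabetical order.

A, E, M, O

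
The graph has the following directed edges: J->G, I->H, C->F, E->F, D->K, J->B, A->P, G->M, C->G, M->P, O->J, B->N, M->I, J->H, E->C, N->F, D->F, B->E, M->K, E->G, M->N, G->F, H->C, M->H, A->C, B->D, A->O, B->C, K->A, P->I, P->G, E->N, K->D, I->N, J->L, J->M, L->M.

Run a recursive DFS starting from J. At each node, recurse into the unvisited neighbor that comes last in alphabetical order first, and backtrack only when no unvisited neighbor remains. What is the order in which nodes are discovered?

Visit J
J → M
M → P
P → I
I → N
N → F
I → H
H → C
C → G
M → K
K → D
K → A
A → O
J → L
J → B
B → E

J → M → P → I → N → F → H → C → G → K → D → A → O → L → B → E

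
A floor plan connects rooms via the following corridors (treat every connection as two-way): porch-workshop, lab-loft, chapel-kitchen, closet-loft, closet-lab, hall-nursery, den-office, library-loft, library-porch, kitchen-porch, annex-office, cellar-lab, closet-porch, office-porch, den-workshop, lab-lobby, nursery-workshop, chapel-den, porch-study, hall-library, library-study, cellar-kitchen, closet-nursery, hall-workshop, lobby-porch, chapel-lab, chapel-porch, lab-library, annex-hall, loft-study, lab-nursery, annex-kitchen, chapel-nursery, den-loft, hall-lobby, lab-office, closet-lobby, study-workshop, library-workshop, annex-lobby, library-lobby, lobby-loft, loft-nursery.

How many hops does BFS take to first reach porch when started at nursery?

Level 0: nursery
Level 1: chapel, closet, hall, lab, loft, workshop
Level 2: annex, cellar, den, kitchen, library, lobby, office, porch, study
porch first appears at level 2.

2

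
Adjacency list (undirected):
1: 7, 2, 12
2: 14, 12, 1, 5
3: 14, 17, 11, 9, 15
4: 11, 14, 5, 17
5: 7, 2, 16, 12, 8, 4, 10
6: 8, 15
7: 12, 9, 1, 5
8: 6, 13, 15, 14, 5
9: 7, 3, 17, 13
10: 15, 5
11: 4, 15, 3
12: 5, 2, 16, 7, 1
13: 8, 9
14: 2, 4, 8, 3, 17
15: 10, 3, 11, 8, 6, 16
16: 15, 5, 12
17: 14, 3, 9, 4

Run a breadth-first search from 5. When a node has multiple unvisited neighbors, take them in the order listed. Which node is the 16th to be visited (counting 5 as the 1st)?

17

Visit 5; enqueue 7, 2, 16, 12, 8, 4, 10 → queue [7, 2, 16, 12, 8, 4, 10]
Visit 7; enqueue 9, 1 → queue [2, 16, 12, 8, 4, 10, 9, 1]
Visit 2; enqueue 14 → queue [16, 12, 8, 4, 10, 9, 1, 14]
Visit 16; enqueue 15 → queue [12, 8, 4, 10, 9, 1, 14, 15]
Visit 12 → queue [8, 4, 10, 9, 1, 14, 15]
Visit 8; enqueue 6, 13 → queue [4, 10, 9, 1, 14, 15, 6, 13]
Visit 4; enqueue 11, 17 → queue [10, 9, 1, 14, 15, 6, 13, 11, 17]
Visit 10 → queue [9, 1, 14, 15, 6, 13, 11, 17]
Visit 9; enqueue 3 → queue [1, 14, 15, 6, 13, 11, 17, 3]
Visit 1 → queue [14, 15, 6, 13, 11, 17, 3]
Visit 14 → queue [15, 6, 13, 11, 17, 3]
Visit 15 → queue [6, 13, 11, 17, 3]
Visit 6 → queue [13, 11, 17, 3]
Visit 13 → queue [11, 17, 3]
Visit 11 → queue [17, 3]
Visit 17 → queue [3]
Visit 3 → queue []

Visit order: 5, 7, 2, 16, 12, 8, 4, 10, 9, 1, 14, 15, 6, 13, 11, 17, 3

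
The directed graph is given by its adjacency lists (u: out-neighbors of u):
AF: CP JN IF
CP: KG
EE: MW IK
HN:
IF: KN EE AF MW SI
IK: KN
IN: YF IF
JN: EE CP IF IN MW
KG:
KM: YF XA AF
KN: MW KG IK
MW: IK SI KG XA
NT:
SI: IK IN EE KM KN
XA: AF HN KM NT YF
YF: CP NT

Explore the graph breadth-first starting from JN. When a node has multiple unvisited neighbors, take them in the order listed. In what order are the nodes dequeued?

JN, EE, CP, IF, IN, MW, IK, KG, KN, AF, SI, YF, XA, KM, NT, HN

Visit JN; enqueue EE, CP, IF, IN, MW → queue [EE, CP, IF, IN, MW]
Visit EE; enqueue IK → queue [CP, IF, IN, MW, IK]
Visit CP; enqueue KG → queue [IF, IN, MW, IK, KG]
Visit IF; enqueue KN, AF, SI → queue [IN, MW, IK, KG, KN, AF, SI]
Visit IN; enqueue YF → queue [MW, IK, KG, KN, AF, SI, YF]
Visit MW; enqueue XA → queue [IK, KG, KN, AF, SI, YF, XA]
Visit IK → queue [KG, KN, AF, SI, YF, XA]
Visit KG → queue [KN, AF, SI, YF, XA]
Visit KN → queue [AF, SI, YF, XA]
Visit AF → queue [SI, YF, XA]
Visit SI; enqueue KM → queue [YF, XA, KM]
Visit YF; enqueue NT → queue [XA, KM, NT]
Visit XA; enqueue HN → queue [KM, NT, HN]
Visit KM → queue [NT, HN]
Visit NT → queue [HN]
Visit HN → queue []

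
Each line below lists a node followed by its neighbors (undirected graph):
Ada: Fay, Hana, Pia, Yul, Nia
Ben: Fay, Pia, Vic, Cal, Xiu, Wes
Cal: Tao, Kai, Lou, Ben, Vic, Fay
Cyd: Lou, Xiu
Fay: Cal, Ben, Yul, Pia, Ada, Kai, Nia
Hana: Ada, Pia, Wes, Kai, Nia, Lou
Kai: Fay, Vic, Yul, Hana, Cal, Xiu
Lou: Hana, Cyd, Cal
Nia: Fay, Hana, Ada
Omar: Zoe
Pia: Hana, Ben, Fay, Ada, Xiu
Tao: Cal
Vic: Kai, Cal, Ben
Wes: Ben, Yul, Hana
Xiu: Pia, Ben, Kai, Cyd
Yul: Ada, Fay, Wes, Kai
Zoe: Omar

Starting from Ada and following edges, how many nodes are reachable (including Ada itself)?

15

BFS from Ada visits: Ada, Fay, Hana, Pia, Yul, Nia, Cal, Ben, Kai, Wes, Lou, Xiu, Tao, Vic, Cyd
Reachable nodes: 15 of 17 total.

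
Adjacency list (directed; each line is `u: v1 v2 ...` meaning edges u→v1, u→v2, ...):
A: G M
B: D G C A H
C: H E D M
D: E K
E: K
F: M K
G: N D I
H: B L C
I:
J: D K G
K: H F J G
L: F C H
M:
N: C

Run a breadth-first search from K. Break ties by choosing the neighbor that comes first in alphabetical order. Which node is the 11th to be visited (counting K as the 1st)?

C

Visit K; enqueue F, G, H, J → queue [F, G, H, J]
Visit F; enqueue M → queue [G, H, J, M]
Visit G; enqueue D, I, N → queue [H, J, M, D, I, N]
Visit H; enqueue B, C, L → queue [J, M, D, I, N, B, C, L]
Visit J → queue [M, D, I, N, B, C, L]
Visit M → queue [D, I, N, B, C, L]
Visit D; enqueue E → queue [I, N, B, C, L, E]
Visit I → queue [N, B, C, L, E]
Visit N → queue [B, C, L, E]
Visit B; enqueue A → queue [C, L, E, A]
Visit C → queue [L, E, A]
Visit L → queue [E, A]
Visit E → queue [A]
Visit A → queue []

Visit order: K, F, G, H, J, M, D, I, N, B, C, L, E, A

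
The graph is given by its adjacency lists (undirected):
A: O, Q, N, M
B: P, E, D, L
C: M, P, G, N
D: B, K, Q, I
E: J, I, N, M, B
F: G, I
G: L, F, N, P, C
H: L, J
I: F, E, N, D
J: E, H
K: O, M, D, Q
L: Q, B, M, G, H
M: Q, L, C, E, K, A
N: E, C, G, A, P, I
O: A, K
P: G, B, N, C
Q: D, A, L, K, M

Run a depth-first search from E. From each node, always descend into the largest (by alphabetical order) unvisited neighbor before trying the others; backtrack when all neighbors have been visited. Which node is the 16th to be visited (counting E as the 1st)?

H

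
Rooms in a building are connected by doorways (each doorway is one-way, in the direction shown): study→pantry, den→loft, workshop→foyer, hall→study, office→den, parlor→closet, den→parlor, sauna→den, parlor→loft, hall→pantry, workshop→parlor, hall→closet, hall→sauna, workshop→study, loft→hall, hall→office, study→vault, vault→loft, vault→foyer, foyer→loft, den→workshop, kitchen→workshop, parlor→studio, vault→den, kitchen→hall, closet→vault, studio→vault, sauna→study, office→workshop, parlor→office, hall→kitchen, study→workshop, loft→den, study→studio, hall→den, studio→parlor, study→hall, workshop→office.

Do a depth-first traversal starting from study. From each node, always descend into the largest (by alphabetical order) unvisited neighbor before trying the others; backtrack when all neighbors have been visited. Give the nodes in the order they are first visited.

Visit study
study → workshop
workshop → parlor
parlor → studio
studio → vault
vault → loft
loft → hall
hall → sauna
sauna → den
hall → pantry
hall → office
hall → kitchen
hall → closet
vault → foyer

study workshop parlor studio vault loft hall sauna den pantry office kitchen closet foyer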